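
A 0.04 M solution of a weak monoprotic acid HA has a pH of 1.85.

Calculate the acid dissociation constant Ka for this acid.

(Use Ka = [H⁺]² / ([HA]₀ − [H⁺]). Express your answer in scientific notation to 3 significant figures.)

[H⁺] = 10^(−pH) = 10^(−1.85) = 1.413e-02 M. For HA ⇌ H⁺ + A⁻, Ka = [H⁺][A⁻]/[HA] = [H⁺]² / ([HA]₀ − [H⁺]) = (1.413e-02)² / (0.04 − 1.413e-02) = 7.71e-03.

K_a = 7.71e-03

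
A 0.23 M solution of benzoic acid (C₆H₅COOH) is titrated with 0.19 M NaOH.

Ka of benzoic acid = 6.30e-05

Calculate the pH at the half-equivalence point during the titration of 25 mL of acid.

At half-equivalence [HA] = [A⁻], so Henderson-Hasselbalch gives pH = pKa = -log(6.30e-05) = 4.20.

pH = pKa = 4.20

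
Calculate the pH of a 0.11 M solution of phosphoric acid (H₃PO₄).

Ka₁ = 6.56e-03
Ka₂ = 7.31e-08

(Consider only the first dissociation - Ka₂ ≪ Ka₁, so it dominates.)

First dissociation dominates. From Ka₁ = [H⁺][HA⁻]/[H₂A], x² + Ka₁·x − Ka₁·C = 0 with C = 0.11 M and Ka₁ = 6.56e-03. Solving: [H⁺] = (−Ka₁ + √(Ka₁² + 4·Ka₁·C)) / 2 = 2.3782e-02 M. pH = -log(2.3782e-02) = 1.62.

pH = 1.62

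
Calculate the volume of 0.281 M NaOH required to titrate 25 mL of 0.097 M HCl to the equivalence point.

At equivalence: moles acid = moles base. moles HCl = 0.097 × 25/1000 = 0.002425 mol. V_base = moles / 0.281 × 1000 = 8.6 mL.

V_{base} = 8.6 mL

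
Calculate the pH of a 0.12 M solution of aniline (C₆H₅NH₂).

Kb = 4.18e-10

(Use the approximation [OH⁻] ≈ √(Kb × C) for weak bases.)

[OH⁻] = √(Kb × C) = √(4.18e-10 × 0.12) = 7.0824e-06. pOH = 5.15, pH = 14 - pOH

pH = 8.85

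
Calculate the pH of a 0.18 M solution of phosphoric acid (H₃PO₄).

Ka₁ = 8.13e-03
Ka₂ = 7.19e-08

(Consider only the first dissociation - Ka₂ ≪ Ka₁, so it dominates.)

First dissociation dominates. From Ka₁ = [H⁺][HA⁻]/[H₂A], x² + Ka₁·x − Ka₁·C = 0 with C = 0.18 M and Ka₁ = 8.13e-03. Solving: [H⁺] = (−Ka₁ + √(Ka₁² + 4·Ka₁·C)) / 2 = 3.4405e-02 M. pH = -log(3.4405e-02) = 1.46.

pH = 1.46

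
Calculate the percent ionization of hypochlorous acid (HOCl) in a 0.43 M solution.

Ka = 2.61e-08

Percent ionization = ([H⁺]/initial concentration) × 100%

Using Ka equilibrium: x² + Ka×x - Ka×C = 0. Solving: [H⁺] = 1.0593e-04. Percent = (1.0593e-04/0.43) × 100

Percent ionization = 0.0246%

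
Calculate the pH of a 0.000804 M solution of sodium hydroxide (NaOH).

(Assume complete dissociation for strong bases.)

[OH⁻] = 0.000804 M for strong base. pOH = -log[OH⁻] = 3.09, pH = 14 - pOH

pH = 10.91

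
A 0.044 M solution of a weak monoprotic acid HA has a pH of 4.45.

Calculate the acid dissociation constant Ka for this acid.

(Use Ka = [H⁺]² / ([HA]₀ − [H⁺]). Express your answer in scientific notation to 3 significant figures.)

[H⁺] = 10^(−pH) = 10^(−4.45) = 3.548e-05 M. For HA ⇌ H⁺ + A⁻, Ka = [H⁺][A⁻]/[HA] = [H⁺]² / ([HA]₀ − [H⁺]) = (3.548e-05)² / (0.044 − 3.548e-05) = 2.86e-08.

K_a = 2.86e-08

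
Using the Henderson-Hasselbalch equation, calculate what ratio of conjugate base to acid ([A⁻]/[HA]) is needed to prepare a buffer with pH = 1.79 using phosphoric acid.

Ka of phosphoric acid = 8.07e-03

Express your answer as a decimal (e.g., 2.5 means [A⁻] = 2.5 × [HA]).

pKa = -log(8.07e-03) = 2.0931. pH = pKa + log([A⁻]/[HA]), so log([A⁻]/[HA]) = pH − pKa = 1.79 − 2.0931 = -0.3031. [A⁻]/[HA] = 10^(-0.3031) = 0.498

[A⁻]/[HA] = 0.498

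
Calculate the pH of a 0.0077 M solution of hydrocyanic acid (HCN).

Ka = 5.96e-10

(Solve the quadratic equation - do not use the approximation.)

x² + Ka×x - Ka×C = 0. Using quadratic formula: [H⁺] = 2.1419e-06

pH = 5.67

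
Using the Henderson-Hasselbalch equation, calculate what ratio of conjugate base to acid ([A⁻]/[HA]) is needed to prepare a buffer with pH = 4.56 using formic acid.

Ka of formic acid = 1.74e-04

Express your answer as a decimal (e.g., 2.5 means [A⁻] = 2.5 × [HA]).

pKa = -log(1.74e-04) = 3.7595. pH = pKa + log([A⁻]/[HA]), so log([A⁻]/[HA]) = pH − pKa = 4.56 − 3.7595 = 0.8005. [A⁻]/[HA] = 10^(0.8005) = 6.32

[A⁻]/[HA] = 6.32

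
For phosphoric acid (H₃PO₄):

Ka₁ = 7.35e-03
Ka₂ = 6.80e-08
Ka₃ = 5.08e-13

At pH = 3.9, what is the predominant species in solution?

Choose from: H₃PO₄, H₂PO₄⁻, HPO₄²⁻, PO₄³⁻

pKa₁ = 2.13, pKa₂ = 7.17, pKa₃ = 12.29. For a polyprotic acid the predominant species crosses at each pKa: below pKa_n the protonated form dominates, above it the deprotonated form does. At pH = 3.9, the predominant species is H₂PO₄⁻.

H₂PO₄⁻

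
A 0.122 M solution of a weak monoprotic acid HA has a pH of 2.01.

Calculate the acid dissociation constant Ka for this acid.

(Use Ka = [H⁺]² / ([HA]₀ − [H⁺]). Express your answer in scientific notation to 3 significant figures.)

[H⁺] = 10^(−pH) = 10^(−2.01) = 9.772e-03 M. For HA ⇌ H⁺ + A⁻, Ka = [H⁺][A⁻]/[HA] = [H⁺]² / ([HA]₀ − [H⁺]) = (9.772e-03)² / (0.122 − 9.772e-03) = 8.51e-04.

K_a = 8.51e-04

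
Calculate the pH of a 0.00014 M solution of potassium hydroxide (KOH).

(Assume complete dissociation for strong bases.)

[OH⁻] = 0.00014 M for strong base. pOH = -log[OH⁻] = 3.85, pH = 14 - pOH

pH = 10.15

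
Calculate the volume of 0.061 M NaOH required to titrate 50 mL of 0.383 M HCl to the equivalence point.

At equivalence: moles acid = moles base. moles HCl = 0.383 × 50/1000 = 0.01915 mol. V_base = moles / 0.061 × 1000 = 313.9 mL.

V_{base} = 313.9 mL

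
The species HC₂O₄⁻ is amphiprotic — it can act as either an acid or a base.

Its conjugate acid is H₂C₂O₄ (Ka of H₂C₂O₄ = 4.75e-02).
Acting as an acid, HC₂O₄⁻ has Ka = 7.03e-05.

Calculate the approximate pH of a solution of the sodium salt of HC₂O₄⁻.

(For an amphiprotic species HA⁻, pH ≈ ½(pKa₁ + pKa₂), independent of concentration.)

pKa₁ = -log(4.75e-02) = 1.32; pKa₂ = -log(7.03e-05) = 4.15. For an amphiprotic species, pH ≈ ½(pKa₁ + pKa₂) = ½(1.32 + 4.15) = 2.74.

pH = 2.74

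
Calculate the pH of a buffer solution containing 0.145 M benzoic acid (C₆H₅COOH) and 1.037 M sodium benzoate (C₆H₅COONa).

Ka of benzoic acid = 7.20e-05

pKa = -log(7.20e-05) = 4.14. pH = pKa + log([A⁻]/[HA]) = 4.14 + log(1.037/0.145)

pH = 5.00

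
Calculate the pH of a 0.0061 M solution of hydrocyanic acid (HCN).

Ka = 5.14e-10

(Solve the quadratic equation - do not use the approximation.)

x² + Ka×x - Ka×C = 0. Using quadratic formula: [H⁺] = 1.7704e-06

pH = 5.75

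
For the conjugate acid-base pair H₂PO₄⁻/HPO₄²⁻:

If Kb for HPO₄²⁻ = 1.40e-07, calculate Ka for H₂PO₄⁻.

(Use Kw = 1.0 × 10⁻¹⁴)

For a conjugate pair Ka × Kb = Kw, so Ka = Kw/Kb = 1.0 × 10⁻¹⁴ / 1.40e-07 = 7.14e-08.

K_a = 7.14e-08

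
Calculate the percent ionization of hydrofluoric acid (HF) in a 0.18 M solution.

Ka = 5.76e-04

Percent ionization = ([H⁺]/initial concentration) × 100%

Using Ka equilibrium: x² + Ka×x - Ka×C = 0. Solving: [H⁺] = 9.8984e-03. Percent = (9.8984e-03/0.18) × 100

Percent ionization = 5.5%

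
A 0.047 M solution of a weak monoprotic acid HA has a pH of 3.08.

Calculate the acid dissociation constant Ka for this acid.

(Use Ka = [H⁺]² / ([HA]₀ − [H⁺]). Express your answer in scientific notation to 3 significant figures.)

[H⁺] = 10^(−pH) = 10^(−3.08) = 8.318e-04 M. For HA ⇌ H⁺ + A⁻, Ka = [H⁺][A⁻]/[HA] = [H⁺]² / ([HA]₀ − [H⁺]) = (8.318e-04)² / (0.047 − 8.318e-04) = 1.50e-05.

K_a = 1.50e-05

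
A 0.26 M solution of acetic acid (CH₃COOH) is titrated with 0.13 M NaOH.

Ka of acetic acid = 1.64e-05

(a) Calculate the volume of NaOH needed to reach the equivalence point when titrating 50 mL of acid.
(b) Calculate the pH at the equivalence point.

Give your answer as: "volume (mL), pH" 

moles acid = 0.26 × 50/1000 = 0.013 mol; V_base = moles/0.13 × 1000 = 100.0 mL. At equivalence only the conjugate base is present: [A⁻] = 0.013/0.150 = 8.6667e-02 M. Kb = Kw/Ka = 6.10e-10; [OH⁻] = √(Kb × [A⁻]) = 7.2695e-06; pOH = 5.14; pH = 14 - pOH = 8.86.

V = 100.0 mL, pH = 8.86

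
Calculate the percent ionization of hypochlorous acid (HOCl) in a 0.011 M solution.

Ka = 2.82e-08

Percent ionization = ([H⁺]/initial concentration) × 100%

Using Ka equilibrium: x² + Ka×x - Ka×C = 0. Solving: [H⁺] = 1.7598e-05. Percent = (1.7598e-05/0.011) × 100

Percent ionization = 0.16%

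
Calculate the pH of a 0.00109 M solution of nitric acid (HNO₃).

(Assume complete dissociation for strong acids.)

[H⁺] = 0.00109 M for strong acid. pH = -log[H⁺] = -log(0.00109)

pH = 2.96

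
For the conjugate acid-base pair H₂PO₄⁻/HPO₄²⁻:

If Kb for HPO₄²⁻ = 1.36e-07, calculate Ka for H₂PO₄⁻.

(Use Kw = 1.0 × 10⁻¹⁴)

For a conjugate pair Ka × Kb = Kw, so Ka = Kw/Kb = 1.0 × 10⁻¹⁴ / 1.36e-07 = 7.35e-08.

K_a = 7.35e-08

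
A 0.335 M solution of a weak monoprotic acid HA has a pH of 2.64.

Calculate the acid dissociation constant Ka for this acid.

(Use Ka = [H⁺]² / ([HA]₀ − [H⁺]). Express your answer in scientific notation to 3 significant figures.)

[H⁺] = 10^(−pH) = 10^(−2.64) = 2.291e-03 M. For HA ⇌ H⁺ + A⁻, Ka = [H⁺][A⁻]/[HA] = [H⁺]² / ([HA]₀ − [H⁺]) = (2.291e-03)² / (0.335 − 2.291e-03) = 1.58e-05.

K_a = 1.58e-05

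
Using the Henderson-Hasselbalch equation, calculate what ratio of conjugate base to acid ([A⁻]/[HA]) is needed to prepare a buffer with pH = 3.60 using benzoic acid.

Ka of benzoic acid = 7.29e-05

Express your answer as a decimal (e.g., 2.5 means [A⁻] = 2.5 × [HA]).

pKa = -log(7.29e-05) = 4.1373. pH = pKa + log([A⁻]/[HA]), so log([A⁻]/[HA]) = pH − pKa = 3.60 − 4.1373 = -0.5373. [A⁻]/[HA] = 10^(-0.5373) = 0.290

[A⁻]/[HA] = 0.290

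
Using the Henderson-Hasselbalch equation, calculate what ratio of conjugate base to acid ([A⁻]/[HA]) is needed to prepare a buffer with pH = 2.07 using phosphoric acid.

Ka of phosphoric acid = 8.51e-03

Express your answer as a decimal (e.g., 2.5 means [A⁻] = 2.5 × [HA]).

pKa = -log(8.51e-03) = 2.0701. pH = pKa + log([A⁻]/[HA]), so log([A⁻]/[HA]) = pH − pKa = 2.07 − 2.0701 = -0.0001. [A⁻]/[HA] = 10^(-0.0001) = 1.00

[A⁻]/[HA] = 1.00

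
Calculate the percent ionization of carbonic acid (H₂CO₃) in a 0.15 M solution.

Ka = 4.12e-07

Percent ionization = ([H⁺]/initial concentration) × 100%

Using Ka equilibrium: x² + Ka×x - Ka×C = 0. Solving: [H⁺] = 2.4839e-04. Percent = (2.4839e-04/0.15) × 100

Percent ionization = 0.166%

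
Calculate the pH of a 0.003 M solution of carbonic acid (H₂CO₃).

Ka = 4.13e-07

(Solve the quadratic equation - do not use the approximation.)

x² + Ka×x - Ka×C = 0. Using quadratic formula: [H⁺] = 3.4994e-05

pH = 4.46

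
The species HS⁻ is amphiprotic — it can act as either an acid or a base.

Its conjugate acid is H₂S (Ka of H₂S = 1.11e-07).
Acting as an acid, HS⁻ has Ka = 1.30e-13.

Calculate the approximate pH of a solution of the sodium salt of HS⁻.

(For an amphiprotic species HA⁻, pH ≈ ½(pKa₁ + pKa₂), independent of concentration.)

pKa₁ = -log(1.11e-07) = 6.95; pKa₂ = -log(1.30e-13) = 12.89. For an amphiprotic species, pH ≈ ½(pKa₁ + pKa₂) = ½(6.95 + 12.89) = 9.92.

pH = 9.92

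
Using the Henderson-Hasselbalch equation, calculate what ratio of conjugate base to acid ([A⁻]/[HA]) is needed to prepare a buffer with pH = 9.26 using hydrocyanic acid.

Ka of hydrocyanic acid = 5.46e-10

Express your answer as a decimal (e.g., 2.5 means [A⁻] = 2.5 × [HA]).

pKa = -log(5.46e-10) = 9.2628. pH = pKa + log([A⁻]/[HA]), so log([A⁻]/[HA]) = pH − pKa = 9.26 − 9.2628 = -0.0028. [A⁻]/[HA] = 10^(-0.0028) = 0.994

[A⁻]/[HA] = 0.994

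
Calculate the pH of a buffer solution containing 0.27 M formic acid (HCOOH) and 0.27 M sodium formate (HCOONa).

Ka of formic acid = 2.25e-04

pKa = -log(2.25e-04) = 3.65. pH = pKa + log([A⁻]/[HA]) = 3.65 + log(0.27/0.27)

pH = 3.65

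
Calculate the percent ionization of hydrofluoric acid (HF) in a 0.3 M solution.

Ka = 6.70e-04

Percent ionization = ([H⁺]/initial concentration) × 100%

Using Ka equilibrium: x² + Ka×x - Ka×C = 0. Solving: [H⁺] = 1.3846e-02. Percent = (1.3846e-02/0.3) × 100

Percent ionization = 4.62%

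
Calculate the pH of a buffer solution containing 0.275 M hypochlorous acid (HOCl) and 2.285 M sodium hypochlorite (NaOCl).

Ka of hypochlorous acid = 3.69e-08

pKa = -log(3.69e-08) = 7.43. pH = pKa + log([A⁻]/[HA]) = 7.43 + log(2.285/0.275)

pH = 8.35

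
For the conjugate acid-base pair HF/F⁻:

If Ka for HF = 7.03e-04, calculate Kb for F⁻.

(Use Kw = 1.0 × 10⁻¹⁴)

For a conjugate pair Ka × Kb = Kw, so Kb = Kw/Ka = 1.0 × 10⁻¹⁴ / 7.03e-04 = 1.42e-11.

K_b = 1.42e-11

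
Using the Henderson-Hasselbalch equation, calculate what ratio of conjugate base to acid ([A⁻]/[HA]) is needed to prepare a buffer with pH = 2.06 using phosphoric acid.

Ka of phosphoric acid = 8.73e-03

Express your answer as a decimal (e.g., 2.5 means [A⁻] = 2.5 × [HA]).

pKa = -log(8.73e-03) = 2.0590. pH = pKa + log([A⁻]/[HA]), so log([A⁻]/[HA]) = pH − pKa = 2.06 − 2.0590 = 0.0010. [A⁻]/[HA] = 10^(0.0010) = 1.00

[A⁻]/[HA] = 1.00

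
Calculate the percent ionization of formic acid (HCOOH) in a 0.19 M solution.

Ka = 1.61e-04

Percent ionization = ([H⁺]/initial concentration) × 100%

Using Ka equilibrium: x² + Ka×x - Ka×C = 0. Solving: [H⁺] = 5.4509e-03. Percent = (5.4509e-03/0.19) × 100

Percent ionization = 2.87%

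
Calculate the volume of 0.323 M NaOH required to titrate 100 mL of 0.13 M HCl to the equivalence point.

At equivalence: moles acid = moles base. moles HCl = 0.13 × 100/1000 = 0.013 mol. V_base = moles / 0.323 × 1000 = 40.2 mL.

V_{base} = 40.2 mL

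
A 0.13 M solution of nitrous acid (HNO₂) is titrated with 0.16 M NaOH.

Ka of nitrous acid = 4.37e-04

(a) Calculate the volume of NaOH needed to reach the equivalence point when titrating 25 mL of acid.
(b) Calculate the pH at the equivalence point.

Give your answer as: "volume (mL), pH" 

moles acid = 0.13 × 25/1000 = 0.00325 mol; V_base = moles/0.16 × 1000 = 20.3 mL. At equivalence only the conjugate base is present: [A⁻] = 0.00325/0.045 = 7.1724e-02 M. Kb = Kw/Ka = 2.29e-11; [OH⁻] = √(Kb × [A⁻]) = 1.2811e-06; pOH = 5.89; pH = 14 - pOH = 8.11.

V = 20.3 mL, pH = 8.11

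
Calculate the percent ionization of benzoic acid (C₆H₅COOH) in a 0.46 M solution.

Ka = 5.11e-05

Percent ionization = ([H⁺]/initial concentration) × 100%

Using Ka equilibrium: x² + Ka×x - Ka×C = 0. Solving: [H⁺] = 4.8228e-03. Percent = (4.8228e-03/0.46) × 100

Percent ionization = 1.05%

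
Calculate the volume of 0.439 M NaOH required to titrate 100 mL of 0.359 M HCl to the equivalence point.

At equivalence: moles acid = moles base. moles HCl = 0.359 × 100/1000 = 0.0359 mol. V_base = moles / 0.439 × 1000 = 81.8 mL.

V_{base} = 81.8 mL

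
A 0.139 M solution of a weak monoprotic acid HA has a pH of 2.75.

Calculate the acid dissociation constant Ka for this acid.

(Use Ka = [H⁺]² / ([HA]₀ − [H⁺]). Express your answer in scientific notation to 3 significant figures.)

[H⁺] = 10^(−pH) = 10^(−2.75) = 1.778e-03 M. For HA ⇌ H⁺ + A⁻, Ka = [H⁺][A⁻]/[HA] = [H⁺]² / ([HA]₀ − [H⁺]) = (1.778e-03)² / (0.139 − 1.778e-03) = 2.30e-05.

K_a = 2.30e-05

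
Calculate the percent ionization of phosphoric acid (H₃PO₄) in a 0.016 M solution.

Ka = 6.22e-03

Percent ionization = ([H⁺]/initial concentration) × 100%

Using Ka equilibrium: x² + Ka×x - Ka×C = 0. Solving: [H⁺] = 7.3395e-03. Percent = (7.3395e-03/0.016) × 100

Percent ionization = 45.9%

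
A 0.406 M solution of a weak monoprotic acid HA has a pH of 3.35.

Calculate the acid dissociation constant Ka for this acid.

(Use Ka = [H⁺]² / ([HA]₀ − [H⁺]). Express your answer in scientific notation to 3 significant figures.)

[H⁺] = 10^(−pH) = 10^(−3.35) = 4.467e-04 M. For HA ⇌ H⁺ + A⁻, Ka = [H⁺][A⁻]/[HA] = [H⁺]² / ([HA]₀ − [H⁺]) = (4.467e-04)² / (0.406 − 4.467e-04) = 4.92e-07.

K_a = 4.92e-07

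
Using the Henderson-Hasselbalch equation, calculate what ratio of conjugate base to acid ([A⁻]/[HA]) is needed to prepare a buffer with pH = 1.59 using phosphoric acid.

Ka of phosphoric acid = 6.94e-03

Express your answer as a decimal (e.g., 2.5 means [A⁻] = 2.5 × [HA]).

pKa = -log(6.94e-03) = 2.1586. pH = pKa + log([A⁻]/[HA]), so log([A⁻]/[HA]) = pH − pKa = 1.59 − 2.1586 = -0.5686. [A⁻]/[HA] = 10^(-0.5686) = 0.270

[A⁻]/[HA] = 0.270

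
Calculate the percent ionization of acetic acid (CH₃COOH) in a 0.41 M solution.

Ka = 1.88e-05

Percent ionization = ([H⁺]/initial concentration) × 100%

Using Ka equilibrium: x² + Ka×x - Ka×C = 0. Solving: [H⁺] = 2.7669e-03. Percent = (2.7669e-03/0.41) × 100

Percent ionization = 0.675%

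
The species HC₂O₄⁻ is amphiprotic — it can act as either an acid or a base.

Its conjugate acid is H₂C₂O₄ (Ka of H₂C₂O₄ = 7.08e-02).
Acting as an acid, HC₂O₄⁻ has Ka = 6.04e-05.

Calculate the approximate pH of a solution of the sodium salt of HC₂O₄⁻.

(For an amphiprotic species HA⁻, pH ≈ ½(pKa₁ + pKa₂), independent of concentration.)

pKa₁ = -log(7.08e-02) = 1.15; pKa₂ = -log(6.04e-05) = 4.22. For an amphiprotic species, pH ≈ ½(pKa₁ + pKa₂) = ½(1.15 + 4.22) = 2.68.

pH = 2.68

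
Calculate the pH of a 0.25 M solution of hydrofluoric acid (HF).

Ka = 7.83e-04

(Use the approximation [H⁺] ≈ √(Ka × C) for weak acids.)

[H⁺] = √(Ka × C) = √(7.83e-04 × 0.25) = 1.3991e-02. pH = -log(1.3991e-02)

pH = 1.85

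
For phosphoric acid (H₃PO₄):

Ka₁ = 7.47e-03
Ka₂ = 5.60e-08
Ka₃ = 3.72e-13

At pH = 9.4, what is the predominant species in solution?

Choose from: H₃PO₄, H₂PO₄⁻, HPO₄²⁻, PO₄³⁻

pKa₁ = 2.13, pKa₂ = 7.25, pKa₃ = 12.43. For a polyprotic acid the predominant species crosses at each pKa: below pKa_n the protonated form dominates, above it the deprotonated form does. At pH = 9.4, the predominant species is HPO₄²⁻.

HPO₄²⁻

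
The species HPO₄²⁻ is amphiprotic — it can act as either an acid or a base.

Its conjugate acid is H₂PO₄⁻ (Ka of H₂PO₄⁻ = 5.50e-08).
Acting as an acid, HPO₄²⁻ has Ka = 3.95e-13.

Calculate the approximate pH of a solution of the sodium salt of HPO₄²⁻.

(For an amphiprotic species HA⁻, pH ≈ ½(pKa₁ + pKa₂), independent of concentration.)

pKa₁ = -log(5.50e-08) = 7.26; pKa₂ = -log(3.95e-13) = 12.40. For an amphiprotic species, pH ≈ ½(pKa₁ + pKa₂) = ½(7.26 + 12.40) = 9.83.

pH = 9.83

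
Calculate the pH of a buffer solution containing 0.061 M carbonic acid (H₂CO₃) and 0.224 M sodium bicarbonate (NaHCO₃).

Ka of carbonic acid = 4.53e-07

pKa = -log(4.53e-07) = 6.34. pH = pKa + log([A⁻]/[HA]) = 6.34 + log(0.224/0.061)

pH = 6.91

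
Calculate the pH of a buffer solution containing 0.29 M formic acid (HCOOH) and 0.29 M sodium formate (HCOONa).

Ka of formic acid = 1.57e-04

pKa = -log(1.57e-04) = 3.80. pH = pKa + log([A⁻]/[HA]) = 3.80 + log(0.29/0.29)

pH = 3.80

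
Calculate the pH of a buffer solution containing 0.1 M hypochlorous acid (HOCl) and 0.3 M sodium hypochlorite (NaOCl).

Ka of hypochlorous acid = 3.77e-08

pKa = -log(3.77e-08) = 7.42. pH = pKa + log([A⁻]/[HA]) = 7.42 + log(0.3/0.1)

pH = 7.90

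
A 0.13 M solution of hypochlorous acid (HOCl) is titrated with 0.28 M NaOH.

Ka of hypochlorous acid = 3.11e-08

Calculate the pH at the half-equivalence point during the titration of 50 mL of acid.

At half-equivalence [HA] = [A⁻], so Henderson-Hasselbalch gives pH = pKa = -log(3.11e-08) = 7.51.

pH = pKa = 7.51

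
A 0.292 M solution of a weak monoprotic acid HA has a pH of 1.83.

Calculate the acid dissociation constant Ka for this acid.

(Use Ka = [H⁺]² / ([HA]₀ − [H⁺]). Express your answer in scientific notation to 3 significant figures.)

[H⁺] = 10^(−pH) = 10^(−1.83) = 1.479e-02 M. For HA ⇌ H⁺ + A⁻, Ka = [H⁺][A⁻]/[HA] = [H⁺]² / ([HA]₀ − [H⁺]) = (1.479e-02)² / (0.292 − 1.479e-02) = 7.89e-04.

K_a = 7.89e-04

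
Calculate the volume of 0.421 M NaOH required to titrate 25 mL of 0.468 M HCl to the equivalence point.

At equivalence: moles acid = moles base. moles HCl = 0.468 × 25/1000 = 0.0117 mol. V_base = moles / 0.421 × 1000 = 27.8 mL.

V_{base} = 27.8 mL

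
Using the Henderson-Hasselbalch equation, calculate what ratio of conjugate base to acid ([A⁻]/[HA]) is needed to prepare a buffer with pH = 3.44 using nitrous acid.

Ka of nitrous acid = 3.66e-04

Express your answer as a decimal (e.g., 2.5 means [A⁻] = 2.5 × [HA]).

pKa = -log(3.66e-04) = 3.4365. pH = pKa + log([A⁻]/[HA]), so log([A⁻]/[HA]) = pH − pKa = 3.44 − 3.4365 = 0.0035. [A⁻]/[HA] = 10^(0.0035) = 1.01

[A⁻]/[HA] = 1.01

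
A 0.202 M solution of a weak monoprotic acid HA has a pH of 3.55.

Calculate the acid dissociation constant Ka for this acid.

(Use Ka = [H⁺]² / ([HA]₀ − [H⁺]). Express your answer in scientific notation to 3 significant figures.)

[H⁺] = 10^(−pH) = 10^(−3.55) = 2.818e-04 M. For HA ⇌ H⁺ + A⁻, Ka = [H⁺][A⁻]/[HA] = [H⁺]² / ([HA]₀ − [H⁺]) = (2.818e-04)² / (0.202 − 2.818e-04) = 3.94e-07.

K_a = 3.94e-07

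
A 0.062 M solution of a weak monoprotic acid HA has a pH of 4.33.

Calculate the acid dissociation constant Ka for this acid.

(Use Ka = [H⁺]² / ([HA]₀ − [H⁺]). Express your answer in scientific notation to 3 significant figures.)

[H⁺] = 10^(−pH) = 10^(−4.33) = 4.677e-05 M. For HA ⇌ H⁺ + A⁻, Ka = [H⁺][A⁻]/[HA] = [H⁺]² / ([HA]₀ − [H⁺]) = (4.677e-05)² / (0.062 − 4.677e-05) = 3.53e-08.

K_a = 3.53e-08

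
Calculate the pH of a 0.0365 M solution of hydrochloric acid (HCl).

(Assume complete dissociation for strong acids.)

[H⁺] = 0.0365 M for strong acid. pH = -log[H⁺] = -log(0.0365)

pH = 1.44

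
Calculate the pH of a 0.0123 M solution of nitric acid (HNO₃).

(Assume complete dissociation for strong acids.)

[H⁺] = 0.0123 M for strong acid. pH = -log[H⁺] = -log(0.0123)

pH = 1.91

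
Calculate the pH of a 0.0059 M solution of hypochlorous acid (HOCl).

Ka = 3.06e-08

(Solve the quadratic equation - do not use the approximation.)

x² + Ka×x - Ka×C = 0. Using quadratic formula: [H⁺] = 1.3421e-05

pH = 4.87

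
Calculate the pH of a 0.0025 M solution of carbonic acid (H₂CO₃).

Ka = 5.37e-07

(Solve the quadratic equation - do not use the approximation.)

x² + Ka×x - Ka×C = 0. Using quadratic formula: [H⁺] = 3.6373e-05

pH = 4.44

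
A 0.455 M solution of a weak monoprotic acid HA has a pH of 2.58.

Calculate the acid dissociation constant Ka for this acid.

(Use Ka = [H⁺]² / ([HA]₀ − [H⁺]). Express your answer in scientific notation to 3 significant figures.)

[H⁺] = 10^(−pH) = 10^(−2.58) = 2.630e-03 M. For HA ⇌ H⁺ + A⁻, Ka = [H⁺][A⁻]/[HA] = [H⁺]² / ([HA]₀ − [H⁺]) = (2.630e-03)² / (0.455 − 2.630e-03) = 1.53e-05.

K_a = 1.53e-05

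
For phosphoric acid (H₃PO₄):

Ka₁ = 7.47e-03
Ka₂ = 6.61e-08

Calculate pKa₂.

pKa₂ = -log(Ka₂) = -log(6.61e-08) = 7.18.

pK_{a2} = 7.18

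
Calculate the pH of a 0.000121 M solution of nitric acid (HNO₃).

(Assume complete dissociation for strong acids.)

[H⁺] = 0.000121 M for strong acid. pH = -log[H⁺] = -log(0.000121)

pH = 3.92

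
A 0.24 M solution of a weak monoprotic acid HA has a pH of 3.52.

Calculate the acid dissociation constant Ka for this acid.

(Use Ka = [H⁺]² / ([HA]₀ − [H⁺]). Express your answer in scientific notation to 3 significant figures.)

[H⁺] = 10^(−pH) = 10^(−3.52) = 3.020e-04 M. For HA ⇌ H⁺ + A⁻, Ka = [H⁺][A⁻]/[HA] = [H⁺]² / ([HA]₀ − [H⁺]) = (3.020e-04)² / (0.24 − 3.020e-04) = 3.80e-07.

K_a = 3.80e-07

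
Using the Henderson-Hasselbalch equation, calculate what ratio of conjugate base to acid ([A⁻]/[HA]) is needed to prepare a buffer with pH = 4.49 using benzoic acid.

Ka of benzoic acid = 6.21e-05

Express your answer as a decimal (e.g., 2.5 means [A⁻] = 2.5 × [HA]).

pKa = -log(6.21e-05) = 4.2069. pH = pKa + log([A⁻]/[HA]), so log([A⁻]/[HA]) = pH − pKa = 4.49 − 4.2069 = 0.2831. [A⁻]/[HA] = 10^(0.2831) = 1.92

[A⁻]/[HA] = 1.92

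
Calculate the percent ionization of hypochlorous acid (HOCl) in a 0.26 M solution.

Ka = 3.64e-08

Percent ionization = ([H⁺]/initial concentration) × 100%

Using Ka equilibrium: x² + Ka×x - Ka×C = 0. Solving: [H⁺] = 9.7265e-05. Percent = (9.7265e-05/0.26) × 100

Percent ionization = 0.0374%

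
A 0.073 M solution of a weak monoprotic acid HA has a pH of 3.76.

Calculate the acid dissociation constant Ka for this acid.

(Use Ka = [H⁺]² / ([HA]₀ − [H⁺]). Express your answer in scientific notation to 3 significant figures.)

[H⁺] = 10^(−pH) = 10^(−3.76) = 1.738e-04 M. For HA ⇌ H⁺ + A⁻, Ka = [H⁺][A⁻]/[HA] = [H⁺]² / ([HA]₀ − [H⁺]) = (1.738e-04)² / (0.073 − 1.738e-04) = 4.15e-07.

K_a = 4.15e-07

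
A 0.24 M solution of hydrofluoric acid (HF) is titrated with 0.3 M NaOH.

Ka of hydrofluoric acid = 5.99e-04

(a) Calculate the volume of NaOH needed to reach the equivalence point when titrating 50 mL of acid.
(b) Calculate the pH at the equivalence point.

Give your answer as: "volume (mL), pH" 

moles acid = 0.24 × 50/1000 = 0.012 mol; V_base = moles/0.3 × 1000 = 40.0 mL. At equivalence only the conjugate base is present: [A⁻] = 0.012/0.090 = 1.3333e-01 M. Kb = Kw/Ka = 1.67e-11; [OH⁻] = √(Kb × [A⁻]) = 1.4920e-06; pOH = 5.83; pH = 14 - pOH = 8.17.

V = 40.0 mL, pH = 8.17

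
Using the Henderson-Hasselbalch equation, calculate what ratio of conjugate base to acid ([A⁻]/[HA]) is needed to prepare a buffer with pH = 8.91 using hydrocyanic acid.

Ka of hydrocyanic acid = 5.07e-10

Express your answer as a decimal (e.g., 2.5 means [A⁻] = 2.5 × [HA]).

pKa = -log(5.07e-10) = 9.2950. pH = pKa + log([A⁻]/[HA]), so log([A⁻]/[HA]) = pH − pKa = 8.91 − 9.2950 = -0.3850. [A⁻]/[HA] = 10^(-0.3850) = 0.412

[A⁻]/[HA] = 0.412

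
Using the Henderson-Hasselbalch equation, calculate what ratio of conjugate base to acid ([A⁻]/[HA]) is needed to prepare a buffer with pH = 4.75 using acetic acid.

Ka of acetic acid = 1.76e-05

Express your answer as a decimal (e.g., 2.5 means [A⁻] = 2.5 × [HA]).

pKa = -log(1.76e-05) = 4.7545. pH = pKa + log([A⁻]/[HA]), so log([A⁻]/[HA]) = pH − pKa = 4.75 − 4.7545 = -0.0045. [A⁻]/[HA] = 10^(-0.0045) = 0.990

[A⁻]/[HA] = 0.990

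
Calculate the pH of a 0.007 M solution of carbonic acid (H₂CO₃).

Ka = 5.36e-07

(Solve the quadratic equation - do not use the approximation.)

x² + Ka×x - Ka×C = 0. Using quadratic formula: [H⁺] = 6.0986e-05

pH = 4.21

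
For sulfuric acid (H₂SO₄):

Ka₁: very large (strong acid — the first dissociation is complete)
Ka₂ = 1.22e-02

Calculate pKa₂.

pKa₂ = -log(Ka₂) = -log(1.22e-02) = 1.91.

pK_{a2} = 1.91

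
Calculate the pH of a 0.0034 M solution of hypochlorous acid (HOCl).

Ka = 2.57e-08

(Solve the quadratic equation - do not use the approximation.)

x² + Ka×x - Ka×C = 0. Using quadratic formula: [H⁺] = 9.3349e-06

pH = 5.03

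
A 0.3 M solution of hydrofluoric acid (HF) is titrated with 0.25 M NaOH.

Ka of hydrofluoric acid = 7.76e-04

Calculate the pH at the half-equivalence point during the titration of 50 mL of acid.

At half-equivalence [HA] = [A⁻], so Henderson-Hasselbalch gives pH = pKa = -log(7.76e-04) = 3.11.

pH = pKa = 3.11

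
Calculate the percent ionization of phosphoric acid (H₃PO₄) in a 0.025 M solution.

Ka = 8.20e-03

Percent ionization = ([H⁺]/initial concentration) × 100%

Using Ka equilibrium: x² + Ka×x - Ka×C = 0. Solving: [H⁺] = 1.0793e-02. Percent = (1.0793e-02/0.025) × 100

Percent ionization = 43.2%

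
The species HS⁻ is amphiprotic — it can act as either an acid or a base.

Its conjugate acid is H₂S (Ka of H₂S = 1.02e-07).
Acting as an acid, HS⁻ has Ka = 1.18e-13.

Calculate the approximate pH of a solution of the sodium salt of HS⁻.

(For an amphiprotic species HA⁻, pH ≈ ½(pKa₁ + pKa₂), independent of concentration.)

pKa₁ = -log(1.02e-07) = 6.99; pKa₂ = -log(1.18e-13) = 12.93. For an amphiprotic species, pH ≈ ½(pKa₁ + pKa₂) = ½(6.99 + 12.93) = 9.96.

pH = 9.96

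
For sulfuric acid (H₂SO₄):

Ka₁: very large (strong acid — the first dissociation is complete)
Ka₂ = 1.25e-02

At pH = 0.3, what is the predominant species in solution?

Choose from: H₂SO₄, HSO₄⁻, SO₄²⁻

The first dissociation is complete, so H₂SO₄ itself is never the predominant species in water; pKa₂ = -log(1.25e-02) = 1.90. For a polyprotic acid the predominant species crosses at each pKa: below pKa_n the protonated form dominates, above it the deprotonated form does. At pH = 0.3, the predominant species is HSO₄⁻.

HSO₄⁻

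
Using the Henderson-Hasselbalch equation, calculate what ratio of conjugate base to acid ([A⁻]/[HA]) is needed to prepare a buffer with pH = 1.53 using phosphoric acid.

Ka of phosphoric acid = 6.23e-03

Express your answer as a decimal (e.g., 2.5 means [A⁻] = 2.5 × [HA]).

pKa = -log(6.23e-03) = 2.2055. pH = pKa + log([A⁻]/[HA]), so log([A⁻]/[HA]) = pH − pKa = 1.53 − 2.2055 = -0.6755. [A⁻]/[HA] = 10^(-0.6755) = 0.211

[A⁻]/[HA] = 0.211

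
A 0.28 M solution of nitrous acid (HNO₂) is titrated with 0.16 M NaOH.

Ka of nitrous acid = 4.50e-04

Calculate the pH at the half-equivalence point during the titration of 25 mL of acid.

At half-equivalence [HA] = [A⁻], so Henderson-Hasselbalch gives pH = pKa = -log(4.50e-04) = 3.35.

pH = pKa = 3.35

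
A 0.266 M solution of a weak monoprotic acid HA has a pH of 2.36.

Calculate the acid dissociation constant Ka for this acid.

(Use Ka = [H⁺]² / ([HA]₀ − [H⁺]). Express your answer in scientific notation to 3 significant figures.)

[H⁺] = 10^(−pH) = 10^(−2.36) = 4.365e-03 M. For HA ⇌ H⁺ + A⁻, Ka = [H⁺][A⁻]/[HA] = [H⁺]² / ([HA]₀ − [H⁺]) = (4.365e-03)² / (0.266 − 4.365e-03) = 7.28e-05.

K_a = 7.28e-05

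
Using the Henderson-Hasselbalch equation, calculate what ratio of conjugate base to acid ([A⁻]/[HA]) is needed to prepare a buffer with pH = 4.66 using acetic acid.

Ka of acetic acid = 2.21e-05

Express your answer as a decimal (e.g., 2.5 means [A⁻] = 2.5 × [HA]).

pKa = -log(2.21e-05) = 4.6556. pH = pKa + log([A⁻]/[HA]), so log([A⁻]/[HA]) = pH − pKa = 4.66 − 4.6556 = 0.0044. [A⁻]/[HA] = 10^(0.0044) = 1.01

[A⁻]/[HA] = 1.01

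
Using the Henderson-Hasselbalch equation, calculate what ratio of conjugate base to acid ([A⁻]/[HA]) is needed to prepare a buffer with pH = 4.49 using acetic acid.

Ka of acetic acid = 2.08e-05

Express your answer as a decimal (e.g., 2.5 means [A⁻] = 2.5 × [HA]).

pKa = -log(2.08e-05) = 4.6819. pH = pKa + log([A⁻]/[HA]), so log([A⁻]/[HA]) = pH − pKa = 4.49 − 4.6819 = -0.1919. [A⁻]/[HA] = 10^(-0.1919) = 0.643

[A⁻]/[HA] = 0.643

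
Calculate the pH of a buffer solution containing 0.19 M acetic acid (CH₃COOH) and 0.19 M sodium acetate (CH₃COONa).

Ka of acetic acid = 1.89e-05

pKa = -log(1.89e-05) = 4.72. pH = pKa + log([A⁻]/[HA]) = 4.72 + log(0.19/0.19)

pH = 4.72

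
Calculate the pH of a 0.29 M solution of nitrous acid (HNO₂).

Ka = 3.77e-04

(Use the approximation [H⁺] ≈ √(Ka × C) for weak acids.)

[H⁺] = √(Ka × C) = √(3.77e-04 × 0.29) = 1.0456e-02. pH = -log(1.0456e-02)

pH = 1.98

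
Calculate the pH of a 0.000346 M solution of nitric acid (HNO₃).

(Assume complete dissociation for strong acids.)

[H⁺] = 0.000346 M for strong acid. pH = -log[H⁺] = -log(0.000346)

pH = 3.46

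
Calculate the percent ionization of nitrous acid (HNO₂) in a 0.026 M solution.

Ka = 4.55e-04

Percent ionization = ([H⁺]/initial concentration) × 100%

Using Ka equilibrium: x² + Ka×x - Ka×C = 0. Solving: [H⁺] = 3.2195e-03. Percent = (3.2195e-03/0.026) × 100

Percent ionization = 12.4%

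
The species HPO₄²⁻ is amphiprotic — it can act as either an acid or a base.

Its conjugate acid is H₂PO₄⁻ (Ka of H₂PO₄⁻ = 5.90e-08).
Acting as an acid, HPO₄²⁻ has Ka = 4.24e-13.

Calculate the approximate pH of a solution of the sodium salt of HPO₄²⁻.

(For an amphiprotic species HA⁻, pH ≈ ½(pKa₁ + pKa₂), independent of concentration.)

pKa₁ = -log(5.90e-08) = 7.23; pKa₂ = -log(4.24e-13) = 12.37. For an amphiprotic species, pH ≈ ½(pKa₁ + pKa₂) = ½(7.23 + 12.37) = 9.80.

pH = 9.80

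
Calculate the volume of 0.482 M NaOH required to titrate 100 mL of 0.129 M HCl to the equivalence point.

At equivalence: moles acid = moles base. moles HCl = 0.129 × 100/1000 = 0.0129 mol. V_base = moles / 0.482 × 1000 = 26.8 mL.

V_{base} = 26.8 mL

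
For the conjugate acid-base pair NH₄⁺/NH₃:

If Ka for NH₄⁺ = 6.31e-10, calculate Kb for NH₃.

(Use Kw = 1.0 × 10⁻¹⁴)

For a conjugate pair Ka × Kb = Kw, so Kb = Kw/Ka = 1.0 × 10⁻¹⁴ / 6.31e-10 = 1.58e-05.

K_b = 1.58e-05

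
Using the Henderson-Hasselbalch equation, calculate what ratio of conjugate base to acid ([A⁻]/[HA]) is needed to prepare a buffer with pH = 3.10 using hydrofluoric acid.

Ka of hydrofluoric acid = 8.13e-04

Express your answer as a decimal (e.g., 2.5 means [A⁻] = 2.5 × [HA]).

pKa = -log(8.13e-04) = 3.0899. pH = pKa + log([A⁻]/[HA]), so log([A⁻]/[HA]) = pH − pKa = 3.10 − 3.0899 = 0.0101. [A⁻]/[HA] = 10^(0.0101) = 1.02

[A⁻]/[HA] = 1.02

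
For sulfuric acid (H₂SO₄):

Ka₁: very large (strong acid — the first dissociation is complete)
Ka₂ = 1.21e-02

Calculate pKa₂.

pKa₂ = -log(Ka₂) = -log(1.21e-02) = 1.92.

pK_{a2} = 1.92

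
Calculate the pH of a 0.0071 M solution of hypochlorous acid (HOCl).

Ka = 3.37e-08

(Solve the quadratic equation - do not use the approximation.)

x² + Ka×x - Ka×C = 0. Using quadratic formula: [H⁺] = 1.5452e-05

pH = 4.81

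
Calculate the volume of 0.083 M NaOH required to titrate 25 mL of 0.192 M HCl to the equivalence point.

At equivalence: moles acid = moles base. moles HCl = 0.192 × 25/1000 = 0.0048 mol. V_base = moles / 0.083 × 1000 = 57.8 mL.

V_{base} = 57.8 mL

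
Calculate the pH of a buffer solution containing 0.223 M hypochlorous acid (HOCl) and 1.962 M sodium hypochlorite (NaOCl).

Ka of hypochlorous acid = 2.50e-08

pKa = -log(2.50e-08) = 7.60. pH = pKa + log([A⁻]/[HA]) = 7.60 + log(1.962/0.223)

pH = 8.55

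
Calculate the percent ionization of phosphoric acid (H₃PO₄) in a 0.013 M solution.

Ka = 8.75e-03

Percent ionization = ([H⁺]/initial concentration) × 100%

Using Ka equilibrium: x² + Ka×x - Ka×C = 0. Solving: [H⁺] = 7.1528e-03. Percent = (7.1528e-03/0.013) × 100

Percent ionization = 55%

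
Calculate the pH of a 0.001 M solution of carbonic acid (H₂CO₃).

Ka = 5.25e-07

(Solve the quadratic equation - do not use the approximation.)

x² + Ka×x - Ka×C = 0. Using quadratic formula: [H⁺] = 2.2652e-05

pH = 4.64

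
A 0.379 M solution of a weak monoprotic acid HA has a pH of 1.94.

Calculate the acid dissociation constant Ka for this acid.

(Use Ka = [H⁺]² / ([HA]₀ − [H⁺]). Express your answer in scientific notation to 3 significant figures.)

[H⁺] = 10^(−pH) = 10^(−1.94) = 1.148e-02 M. For HA ⇌ H⁺ + A⁻, Ka = [H⁺][A⁻]/[HA] = [H⁺]² / ([HA]₀ − [H⁺]) = (1.148e-02)² / (0.379 − 1.148e-02) = 3.59e-04.

K_a = 3.59e-04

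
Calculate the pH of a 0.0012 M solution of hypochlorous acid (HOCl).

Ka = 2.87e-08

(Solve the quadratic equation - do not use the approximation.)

x² + Ka×x - Ka×C = 0. Using quadratic formula: [H⁺] = 5.8542e-06

pH = 5.23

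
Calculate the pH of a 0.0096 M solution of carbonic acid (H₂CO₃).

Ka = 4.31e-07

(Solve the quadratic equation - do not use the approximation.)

x² + Ka×x - Ka×C = 0. Using quadratic formula: [H⁺] = 6.4109e-05

pH = 4.19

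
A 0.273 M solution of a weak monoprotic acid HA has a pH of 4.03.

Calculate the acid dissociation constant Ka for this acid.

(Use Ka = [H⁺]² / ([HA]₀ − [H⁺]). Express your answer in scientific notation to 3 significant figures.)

[H⁺] = 10^(−pH) = 10^(−4.03) = 9.333e-05 M. For HA ⇌ H⁺ + A⁻, Ka = [H⁺][A⁻]/[HA] = [H⁺]² / ([HA]₀ − [H⁺]) = (9.333e-05)² / (0.273 − 9.333e-05) = 3.19e-08.

K_a = 3.19e-08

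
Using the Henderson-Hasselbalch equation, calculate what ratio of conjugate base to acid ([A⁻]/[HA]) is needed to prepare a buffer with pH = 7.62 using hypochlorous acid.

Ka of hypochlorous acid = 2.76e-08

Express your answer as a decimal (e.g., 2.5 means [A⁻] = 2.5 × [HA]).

pKa = -log(2.76e-08) = 7.5591. pH = pKa + log([A⁻]/[HA]), so log([A⁻]/[HA]) = pH − pKa = 7.62 − 7.5591 = 0.0609. [A⁻]/[HA] = 10^(0.0609) = 1.15

[A⁻]/[HA] = 1.15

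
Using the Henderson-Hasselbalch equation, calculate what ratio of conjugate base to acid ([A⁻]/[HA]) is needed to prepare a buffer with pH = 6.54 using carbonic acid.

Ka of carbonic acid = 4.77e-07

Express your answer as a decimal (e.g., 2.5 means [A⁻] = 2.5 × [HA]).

pKa = -log(4.77e-07) = 6.3215. pH = pKa + log([A⁻]/[HA]), so log([A⁻]/[HA]) = pH − pKa = 6.54 − 6.3215 = 0.2185. [A⁻]/[HA] = 10^(0.2185) = 1.65

[A⁻]/[HA] = 1.65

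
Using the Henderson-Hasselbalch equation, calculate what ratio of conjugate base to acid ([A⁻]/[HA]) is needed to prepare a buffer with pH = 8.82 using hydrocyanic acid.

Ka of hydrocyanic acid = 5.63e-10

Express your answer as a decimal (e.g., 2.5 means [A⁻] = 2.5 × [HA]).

pKa = -log(5.63e-10) = 9.2495. pH = pKa + log([A⁻]/[HA]), so log([A⁻]/[HA]) = pH − pKa = 8.82 − 9.2495 = -0.4295. [A⁻]/[HA] = 10^(-0.4295) = 0.372

[A⁻]/[HA] = 0.372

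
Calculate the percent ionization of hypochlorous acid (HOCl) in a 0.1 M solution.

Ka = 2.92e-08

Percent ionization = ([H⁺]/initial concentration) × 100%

Using Ka equilibrium: x² + Ka×x - Ka×C = 0. Solving: [H⁺] = 5.4022e-05. Percent = (5.4022e-05/0.1) × 100

Percent ionization = 0.054%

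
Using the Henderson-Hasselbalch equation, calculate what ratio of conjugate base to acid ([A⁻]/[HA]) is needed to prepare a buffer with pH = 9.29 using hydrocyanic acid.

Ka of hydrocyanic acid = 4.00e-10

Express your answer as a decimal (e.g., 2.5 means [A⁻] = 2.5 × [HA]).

pKa = -log(4.00e-10) = 9.3979. pH = pKa + log([A⁻]/[HA]), so log([A⁻]/[HA]) = pH − pKa = 9.29 − 9.3979 = -0.1079. [A⁻]/[HA] = 10^(-0.1079) = 0.780

[A⁻]/[HA] = 0.780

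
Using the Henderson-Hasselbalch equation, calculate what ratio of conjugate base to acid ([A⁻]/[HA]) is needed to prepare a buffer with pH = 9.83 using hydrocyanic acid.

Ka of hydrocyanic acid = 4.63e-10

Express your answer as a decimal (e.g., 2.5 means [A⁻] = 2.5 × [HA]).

pKa = -log(4.63e-10) = 9.3344. pH = pKa + log([A⁻]/[HA]), so log([A⁻]/[HA]) = pH − pKa = 9.83 − 9.3344 = 0.4956. [A⁻]/[HA] = 10^(0.4956) = 3.13

[A⁻]/[HA] = 3.13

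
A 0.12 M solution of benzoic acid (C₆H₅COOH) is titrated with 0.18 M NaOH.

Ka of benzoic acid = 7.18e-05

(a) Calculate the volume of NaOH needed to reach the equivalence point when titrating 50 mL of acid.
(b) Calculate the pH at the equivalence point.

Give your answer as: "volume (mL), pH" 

moles acid = 0.12 × 50/1000 = 0.006 mol; V_base = moles/0.18 × 1000 = 33.3 mL. At equivalence only the conjugate base is present: [A⁻] = 0.006/0.083 = 7.2000e-02 M. Kb = Kw/Ka = 1.39e-10; [OH⁻] = √(Kb × [A⁻]) = 3.1667e-06; pOH = 5.50; pH = 14 - pOH = 8.50.

V = 33.3 mL, pH = 8.50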